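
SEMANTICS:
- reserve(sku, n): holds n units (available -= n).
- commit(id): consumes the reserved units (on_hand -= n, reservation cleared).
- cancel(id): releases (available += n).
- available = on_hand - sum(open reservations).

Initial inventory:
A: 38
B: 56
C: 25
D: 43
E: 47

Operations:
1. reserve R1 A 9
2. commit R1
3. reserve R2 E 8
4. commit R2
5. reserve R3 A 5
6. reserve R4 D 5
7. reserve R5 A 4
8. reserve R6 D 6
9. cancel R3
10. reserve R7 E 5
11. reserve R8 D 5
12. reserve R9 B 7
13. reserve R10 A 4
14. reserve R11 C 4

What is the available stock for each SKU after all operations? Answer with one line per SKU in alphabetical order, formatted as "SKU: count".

Step 1: reserve R1 A 9 -> on_hand[A=38 B=56 C=25 D=43 E=47] avail[A=29 B=56 C=25 D=43 E=47] open={R1}
Step 2: commit R1 -> on_hand[A=29 B=56 C=25 D=43 E=47] avail[A=29 B=56 C=25 D=43 E=47] open={}
Step 3: reserve R2 E 8 -> on_hand[A=29 B=56 C=25 D=43 E=47] avail[A=29 B=56 C=25 D=43 E=39] open={R2}
Step 4: commit R2 -> on_hand[A=29 B=56 C=25 D=43 E=39] avail[A=29 B=56 C=25 D=43 E=39] open={}
Step 5: reserve R3 A 5 -> on_hand[A=29 B=56 C=25 D=43 E=39] avail[A=24 B=56 C=25 D=43 E=39] open={R3}
Step 6: reserve R4 D 5 -> on_hand[A=29 B=56 C=25 D=43 E=39] avail[A=24 B=56 C=25 D=38 E=39] open={R3,R4}
Step 7: reserve R5 A 4 -> on_hand[A=29 B=56 C=25 D=43 E=39] avail[A=20 B=56 C=25 D=38 E=39] open={R3,R4,R5}
Step 8: reserve R6 D 6 -> on_hand[A=29 B=56 C=25 D=43 E=39] avail[A=20 B=56 C=25 D=32 E=39] open={R3,R4,R5,R6}
Step 9: cancel R3 -> on_hand[A=29 B=56 C=25 D=43 E=39] avail[A=25 B=56 C=25 D=32 E=39] open={R4,R5,R6}
Step 10: reserve R7 E 5 -> on_hand[A=29 B=56 C=25 D=43 E=39] avail[A=25 B=56 C=25 D=32 E=34] open={R4,R5,R6,R7}
Step 11: reserve R8 D 5 -> on_hand[A=29 B=56 C=25 D=43 E=39] avail[A=25 B=56 C=25 D=27 E=34] open={R4,R5,R6,R7,R8}
Step 12: reserve R9 B 7 -> on_hand[A=29 B=56 C=25 D=43 E=39] avail[A=25 B=49 C=25 D=27 E=34] open={R4,R5,R6,R7,R8,R9}
Step 13: reserve R10 A 4 -> on_hand[A=29 B=56 C=25 D=43 E=39] avail[A=21 B=49 C=25 D=27 E=34] open={R10,R4,R5,R6,R7,R8,R9}
Step 14: reserve R11 C 4 -> on_hand[A=29 B=56 C=25 D=43 E=39] avail[A=21 B=49 C=21 D=27 E=34] open={R10,R11,R4,R5,R6,R7,R8,R9}

Answer: A: 21
B: 49
C: 21
D: 27
E: 34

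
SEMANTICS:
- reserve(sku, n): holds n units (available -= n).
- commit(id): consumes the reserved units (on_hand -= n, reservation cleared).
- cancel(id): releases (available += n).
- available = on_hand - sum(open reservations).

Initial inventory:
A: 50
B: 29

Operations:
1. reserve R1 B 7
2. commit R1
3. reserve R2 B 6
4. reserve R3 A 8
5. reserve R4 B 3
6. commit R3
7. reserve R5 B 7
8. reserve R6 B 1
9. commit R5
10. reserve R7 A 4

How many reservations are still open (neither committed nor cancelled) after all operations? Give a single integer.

Step 1: reserve R1 B 7 -> on_hand[A=50 B=29] avail[A=50 B=22] open={R1}
Step 2: commit R1 -> on_hand[A=50 B=22] avail[A=50 B=22] open={}
Step 3: reserve R2 B 6 -> on_hand[A=50 B=22] avail[A=50 B=16] open={R2}
Step 4: reserve R3 A 8 -> on_hand[A=50 B=22] avail[A=42 B=16] open={R2,R3}
Step 5: reserve R4 B 3 -> on_hand[A=50 B=22] avail[A=42 B=13] open={R2,R3,R4}
Step 6: commit R3 -> on_hand[A=42 B=22] avail[A=42 B=13] open={R2,R4}
Step 7: reserve R5 B 7 -> on_hand[A=42 B=22] avail[A=42 B=6] open={R2,R4,R5}
Step 8: reserve R6 B 1 -> on_hand[A=42 B=22] avail[A=42 B=5] open={R2,R4,R5,R6}
Step 9: commit R5 -> on_hand[A=42 B=15] avail[A=42 B=5] open={R2,R4,R6}
Step 10: reserve R7 A 4 -> on_hand[A=42 B=15] avail[A=38 B=5] open={R2,R4,R6,R7}
Open reservations: ['R2', 'R4', 'R6', 'R7'] -> 4

Answer: 4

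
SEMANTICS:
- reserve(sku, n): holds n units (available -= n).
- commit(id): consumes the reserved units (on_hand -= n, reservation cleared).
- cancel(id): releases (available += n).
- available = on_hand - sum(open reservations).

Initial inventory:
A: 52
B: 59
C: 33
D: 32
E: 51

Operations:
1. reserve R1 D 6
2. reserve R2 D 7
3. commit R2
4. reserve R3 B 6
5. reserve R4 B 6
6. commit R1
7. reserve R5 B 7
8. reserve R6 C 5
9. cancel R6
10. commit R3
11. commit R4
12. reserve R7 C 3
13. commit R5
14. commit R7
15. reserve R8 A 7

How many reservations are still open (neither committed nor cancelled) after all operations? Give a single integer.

Answer: 1

Derivation:
Step 1: reserve R1 D 6 -> on_hand[A=52 B=59 C=33 D=32 E=51] avail[A=52 B=59 C=33 D=26 E=51] open={R1}
Step 2: reserve R2 D 7 -> on_hand[A=52 B=59 C=33 D=32 E=51] avail[A=52 B=59 C=33 D=19 E=51] open={R1,R2}
Step 3: commit R2 -> on_hand[A=52 B=59 C=33 D=25 E=51] avail[A=52 B=59 C=33 D=19 E=51] open={R1}
Step 4: reserve R3 B 6 -> on_hand[A=52 B=59 C=33 D=25 E=51] avail[A=52 B=53 C=33 D=19 E=51] open={R1,R3}
Step 5: reserve R4 B 6 -> on_hand[A=52 B=59 C=33 D=25 E=51] avail[A=52 B=47 C=33 D=19 E=51] open={R1,R3,R4}
Step 6: commit R1 -> on_hand[A=52 B=59 C=33 D=19 E=51] avail[A=52 B=47 C=33 D=19 E=51] open={R3,R4}
Step 7: reserve R5 B 7 -> on_hand[A=52 B=59 C=33 D=19 E=51] avail[A=52 B=40 C=33 D=19 E=51] open={R3,R4,R5}
Step 8: reserve R6 C 5 -> on_hand[A=52 B=59 C=33 D=19 E=51] avail[A=52 B=40 C=28 D=19 E=51] open={R3,R4,R5,R6}
Step 9: cancel R6 -> on_hand[A=52 B=59 C=33 D=19 E=51] avail[A=52 B=40 C=33 D=19 E=51] open={R3,R4,R5}
Step 10: commit R3 -> on_hand[A=52 B=53 C=33 D=19 E=51] avail[A=52 B=40 C=33 D=19 E=51] open={R4,R5}
Step 11: commit R4 -> on_hand[A=52 B=47 C=33 D=19 E=51] avail[A=52 B=40 C=33 D=19 E=51] open={R5}
Step 12: reserve R7 C 3 -> on_hand[A=52 B=47 C=33 D=19 E=51] avail[A=52 B=40 C=30 D=19 E=51] open={R5,R7}
Step 13: commit R5 -> on_hand[A=52 B=40 C=33 D=19 E=51] avail[A=52 B=40 C=30 D=19 E=51] open={R7}
Step 14: commit R7 -> on_hand[A=52 B=40 C=30 D=19 E=51] avail[A=52 B=40 C=30 D=19 E=51] open={}
Step 15: reserve R8 A 7 -> on_hand[A=52 B=40 C=30 D=19 E=51] avail[A=45 B=40 C=30 D=19 E=51] open={R8}
Open reservations: ['R8'] -> 1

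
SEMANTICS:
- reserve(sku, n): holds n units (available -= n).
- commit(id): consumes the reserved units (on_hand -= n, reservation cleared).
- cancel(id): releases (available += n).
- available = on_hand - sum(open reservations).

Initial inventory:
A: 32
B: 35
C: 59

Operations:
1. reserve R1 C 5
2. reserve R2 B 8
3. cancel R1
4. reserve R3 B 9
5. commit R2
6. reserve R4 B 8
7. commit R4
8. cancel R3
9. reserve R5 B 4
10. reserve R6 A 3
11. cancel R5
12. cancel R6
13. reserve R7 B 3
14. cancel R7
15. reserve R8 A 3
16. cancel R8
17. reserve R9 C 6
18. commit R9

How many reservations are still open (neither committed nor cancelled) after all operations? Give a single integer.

Step 1: reserve R1 C 5 -> on_hand[A=32 B=35 C=59] avail[A=32 B=35 C=54] open={R1}
Step 2: reserve R2 B 8 -> on_hand[A=32 B=35 C=59] avail[A=32 B=27 C=54] open={R1,R2}
Step 3: cancel R1 -> on_hand[A=32 B=35 C=59] avail[A=32 B=27 C=59] open={R2}
Step 4: reserve R3 B 9 -> on_hand[A=32 B=35 C=59] avail[A=32 B=18 C=59] open={R2,R3}
Step 5: commit R2 -> on_hand[A=32 B=27 C=59] avail[A=32 B=18 C=59] open={R3}
Step 6: reserve R4 B 8 -> on_hand[A=32 B=27 C=59] avail[A=32 B=10 C=59] open={R3,R4}
Step 7: commit R4 -> on_hand[A=32 B=19 C=59] avail[A=32 B=10 C=59] open={R3}
Step 8: cancel R3 -> on_hand[A=32 B=19 C=59] avail[A=32 B=19 C=59] open={}
Step 9: reserve R5 B 4 -> on_hand[A=32 B=19 C=59] avail[A=32 B=15 C=59] open={R5}
Step 10: reserve R6 A 3 -> on_hand[A=32 B=19 C=59] avail[A=29 B=15 C=59] open={R5,R6}
Step 11: cancel R5 -> on_hand[A=32 B=19 C=59] avail[A=29 B=19 C=59] open={R6}
Step 12: cancel R6 -> on_hand[A=32 B=19 C=59] avail[A=32 B=19 C=59] open={}
Step 13: reserve R7 B 3 -> on_hand[A=32 B=19 C=59] avail[A=32 B=16 C=59] open={R7}
Step 14: cancel R7 -> on_hand[A=32 B=19 C=59] avail[A=32 B=19 C=59] open={}
Step 15: reserve R8 A 3 -> on_hand[A=32 B=19 C=59] avail[A=29 B=19 C=59] open={R8}
Step 16: cancel R8 -> on_hand[A=32 B=19 C=59] avail[A=32 B=19 C=59] open={}
Step 17: reserve R9 C 6 -> on_hand[A=32 B=19 C=59] avail[A=32 B=19 C=53] open={R9}
Step 18: commit R9 -> on_hand[A=32 B=19 C=53] avail[A=32 B=19 C=53] open={}
Open reservations: [] -> 0

Answer: 0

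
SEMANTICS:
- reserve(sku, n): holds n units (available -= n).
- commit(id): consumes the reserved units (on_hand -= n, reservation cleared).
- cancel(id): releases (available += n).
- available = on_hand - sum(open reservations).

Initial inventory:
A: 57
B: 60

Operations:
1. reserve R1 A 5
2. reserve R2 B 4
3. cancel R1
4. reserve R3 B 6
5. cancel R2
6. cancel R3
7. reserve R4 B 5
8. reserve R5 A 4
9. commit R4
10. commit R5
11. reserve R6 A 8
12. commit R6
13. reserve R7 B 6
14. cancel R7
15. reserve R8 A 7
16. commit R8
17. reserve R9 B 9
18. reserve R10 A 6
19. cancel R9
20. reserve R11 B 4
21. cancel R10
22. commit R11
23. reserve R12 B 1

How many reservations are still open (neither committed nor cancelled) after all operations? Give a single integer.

Step 1: reserve R1 A 5 -> on_hand[A=57 B=60] avail[A=52 B=60] open={R1}
Step 2: reserve R2 B 4 -> on_hand[A=57 B=60] avail[A=52 B=56] open={R1,R2}
Step 3: cancel R1 -> on_hand[A=57 B=60] avail[A=57 B=56] open={R2}
Step 4: reserve R3 B 6 -> on_hand[A=57 B=60] avail[A=57 B=50] open={R2,R3}
Step 5: cancel R2 -> on_hand[A=57 B=60] avail[A=57 B=54] open={R3}
Step 6: cancel R3 -> on_hand[A=57 B=60] avail[A=57 B=60] open={}
Step 7: reserve R4 B 5 -> on_hand[A=57 B=60] avail[A=57 B=55] open={R4}
Step 8: reserve R5 A 4 -> on_hand[A=57 B=60] avail[A=53 B=55] open={R4,R5}
Step 9: commit R4 -> on_hand[A=57 B=55] avail[A=53 B=55] open={R5}
Step 10: commit R5 -> on_hand[A=53 B=55] avail[A=53 B=55] open={}
Step 11: reserve R6 A 8 -> on_hand[A=53 B=55] avail[A=45 B=55] open={R6}
Step 12: commit R6 -> on_hand[A=45 B=55] avail[A=45 B=55] open={}
Step 13: reserve R7 B 6 -> on_hand[A=45 B=55] avail[A=45 B=49] open={R7}
Step 14: cancel R7 -> on_hand[A=45 B=55] avail[A=45 B=55] open={}
Step 15: reserve R8 A 7 -> on_hand[A=45 B=55] avail[A=38 B=55] open={R8}
Step 16: commit R8 -> on_hand[A=38 B=55] avail[A=38 B=55] open={}
Step 17: reserve R9 B 9 -> on_hand[A=38 B=55] avail[A=38 B=46] open={R9}
Step 18: reserve R10 A 6 -> on_hand[A=38 B=55] avail[A=32 B=46] open={R10,R9}
Step 19: cancel R9 -> on_hand[A=38 B=55] avail[A=32 B=55] open={R10}
Step 20: reserve R11 B 4 -> on_hand[A=38 B=55] avail[A=32 B=51] open={R10,R11}
Step 21: cancel R10 -> on_hand[A=38 B=55] avail[A=38 B=51] open={R11}
Step 22: commit R11 -> on_hand[A=38 B=51] avail[A=38 B=51] open={}
Step 23: reserve R12 B 1 -> on_hand[A=38 B=51] avail[A=38 B=50] open={R12}
Open reservations: ['R12'] -> 1

Answer: 1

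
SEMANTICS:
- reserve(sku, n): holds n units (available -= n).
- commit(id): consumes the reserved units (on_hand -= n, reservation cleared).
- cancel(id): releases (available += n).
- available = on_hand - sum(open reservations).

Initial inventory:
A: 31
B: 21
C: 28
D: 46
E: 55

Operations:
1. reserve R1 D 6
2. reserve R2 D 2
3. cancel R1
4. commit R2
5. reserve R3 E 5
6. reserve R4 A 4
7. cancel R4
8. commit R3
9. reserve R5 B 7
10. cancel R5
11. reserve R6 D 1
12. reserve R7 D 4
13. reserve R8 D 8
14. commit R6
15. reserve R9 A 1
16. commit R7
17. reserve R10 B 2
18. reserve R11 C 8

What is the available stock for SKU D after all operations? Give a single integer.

Answer: 31

Derivation:
Step 1: reserve R1 D 6 -> on_hand[A=31 B=21 C=28 D=46 E=55] avail[A=31 B=21 C=28 D=40 E=55] open={R1}
Step 2: reserve R2 D 2 -> on_hand[A=31 B=21 C=28 D=46 E=55] avail[A=31 B=21 C=28 D=38 E=55] open={R1,R2}
Step 3: cancel R1 -> on_hand[A=31 B=21 C=28 D=46 E=55] avail[A=31 B=21 C=28 D=44 E=55] open={R2}
Step 4: commit R2 -> on_hand[A=31 B=21 C=28 D=44 E=55] avail[A=31 B=21 C=28 D=44 E=55] open={}
Step 5: reserve R3 E 5 -> on_hand[A=31 B=21 C=28 D=44 E=55] avail[A=31 B=21 C=28 D=44 E=50] open={R3}
Step 6: reserve R4 A 4 -> on_hand[A=31 B=21 C=28 D=44 E=55] avail[A=27 B=21 C=28 D=44 E=50] open={R3,R4}
Step 7: cancel R4 -> on_hand[A=31 B=21 C=28 D=44 E=55] avail[A=31 B=21 C=28 D=44 E=50] open={R3}
Step 8: commit R3 -> on_hand[A=31 B=21 C=28 D=44 E=50] avail[A=31 B=21 C=28 D=44 E=50] open={}
Step 9: reserve R5 B 7 -> on_hand[A=31 B=21 C=28 D=44 E=50] avail[A=31 B=14 C=28 D=44 E=50] open={R5}
Step 10: cancel R5 -> on_hand[A=31 B=21 C=28 D=44 E=50] avail[A=31 B=21 C=28 D=44 E=50] open={}
Step 11: reserve R6 D 1 -> on_hand[A=31 B=21 C=28 D=44 E=50] avail[A=31 B=21 C=28 D=43 E=50] open={R6}
Step 12: reserve R7 D 4 -> on_hand[A=31 B=21 C=28 D=44 E=50] avail[A=31 B=21 C=28 D=39 E=50] open={R6,R7}
Step 13: reserve R8 D 8 -> on_hand[A=31 B=21 C=28 D=44 E=50] avail[A=31 B=21 C=28 D=31 E=50] open={R6,R7,R8}
Step 14: commit R6 -> on_hand[A=31 B=21 C=28 D=43 E=50] avail[A=31 B=21 C=28 D=31 E=50] open={R7,R8}
Step 15: reserve R9 A 1 -> on_hand[A=31 B=21 C=28 D=43 E=50] avail[A=30 B=21 C=28 D=31 E=50] open={R7,R8,R9}
Step 16: commit R7 -> on_hand[A=31 B=21 C=28 D=39 E=50] avail[A=30 B=21 C=28 D=31 E=50] open={R8,R9}
Step 17: reserve R10 B 2 -> on_hand[A=31 B=21 C=28 D=39 E=50] avail[A=30 B=19 C=28 D=31 E=50] open={R10,R8,R9}
Step 18: reserve R11 C 8 -> on_hand[A=31 B=21 C=28 D=39 E=50] avail[A=30 B=19 C=20 D=31 E=50] open={R10,R11,R8,R9}
Final available[D] = 31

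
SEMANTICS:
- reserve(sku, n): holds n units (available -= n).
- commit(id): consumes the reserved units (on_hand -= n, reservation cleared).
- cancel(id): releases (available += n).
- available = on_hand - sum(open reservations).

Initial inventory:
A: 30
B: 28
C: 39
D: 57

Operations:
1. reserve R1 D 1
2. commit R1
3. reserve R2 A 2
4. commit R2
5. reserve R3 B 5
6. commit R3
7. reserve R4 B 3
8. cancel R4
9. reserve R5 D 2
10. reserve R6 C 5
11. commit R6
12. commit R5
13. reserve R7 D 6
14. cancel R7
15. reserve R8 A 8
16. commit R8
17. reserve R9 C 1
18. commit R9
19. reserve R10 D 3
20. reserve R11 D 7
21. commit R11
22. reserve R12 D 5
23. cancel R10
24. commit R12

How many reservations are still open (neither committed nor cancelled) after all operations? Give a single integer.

Step 1: reserve R1 D 1 -> on_hand[A=30 B=28 C=39 D=57] avail[A=30 B=28 C=39 D=56] open={R1}
Step 2: commit R1 -> on_hand[A=30 B=28 C=39 D=56] avail[A=30 B=28 C=39 D=56] open={}
Step 3: reserve R2 A 2 -> on_hand[A=30 B=28 C=39 D=56] avail[A=28 B=28 C=39 D=56] open={R2}
Step 4: commit R2 -> on_hand[A=28 B=28 C=39 D=56] avail[A=28 B=28 C=39 D=56] open={}
Step 5: reserve R3 B 5 -> on_hand[A=28 B=28 C=39 D=56] avail[A=28 B=23 C=39 D=56] open={R3}
Step 6: commit R3 -> on_hand[A=28 B=23 C=39 D=56] avail[A=28 B=23 C=39 D=56] open={}
Step 7: reserve R4 B 3 -> on_hand[A=28 B=23 C=39 D=56] avail[A=28 B=20 C=39 D=56] open={R4}
Step 8: cancel R4 -> on_hand[A=28 B=23 C=39 D=56] avail[A=28 B=23 C=39 D=56] open={}
Step 9: reserve R5 D 2 -> on_hand[A=28 B=23 C=39 D=56] avail[A=28 B=23 C=39 D=54] open={R5}
Step 10: reserve R6 C 5 -> on_hand[A=28 B=23 C=39 D=56] avail[A=28 B=23 C=34 D=54] open={R5,R6}
Step 11: commit R6 -> on_hand[A=28 B=23 C=34 D=56] avail[A=28 B=23 C=34 D=54] open={R5}
Step 12: commit R5 -> on_hand[A=28 B=23 C=34 D=54] avail[A=28 B=23 C=34 D=54] open={}
Step 13: reserve R7 D 6 -> on_hand[A=28 B=23 C=34 D=54] avail[A=28 B=23 C=34 D=48] open={R7}
Step 14: cancel R7 -> on_hand[A=28 B=23 C=34 D=54] avail[A=28 B=23 C=34 D=54] open={}
Step 15: reserve R8 A 8 -> on_hand[A=28 B=23 C=34 D=54] avail[A=20 B=23 C=34 D=54] open={R8}
Step 16: commit R8 -> on_hand[A=20 B=23 C=34 D=54] avail[A=20 B=23 C=34 D=54] open={}
Step 17: reserve R9 C 1 -> on_hand[A=20 B=23 C=34 D=54] avail[A=20 B=23 C=33 D=54] open={R9}
Step 18: commit R9 -> on_hand[A=20 B=23 C=33 D=54] avail[A=20 B=23 C=33 D=54] open={}
Step 19: reserve R10 D 3 -> on_hand[A=20 B=23 C=33 D=54] avail[A=20 B=23 C=33 D=51] open={R10}
Step 20: reserve R11 D 7 -> on_hand[A=20 B=23 C=33 D=54] avail[A=20 B=23 C=33 D=44] open={R10,R11}
Step 21: commit R11 -> on_hand[A=20 B=23 C=33 D=47] avail[A=20 B=23 C=33 D=44] open={R10}
Step 22: reserve R12 D 5 -> on_hand[A=20 B=23 C=33 D=47] avail[A=20 B=23 C=33 D=39] open={R10,R12}
Step 23: cancel R10 -> on_hand[A=20 B=23 C=33 D=47] avail[A=20 B=23 C=33 D=42] open={R12}
Step 24: commit R12 -> on_hand[A=20 B=23 C=33 D=42] avail[A=20 B=23 C=33 D=42] open={}
Open reservations: [] -> 0

Answer: 0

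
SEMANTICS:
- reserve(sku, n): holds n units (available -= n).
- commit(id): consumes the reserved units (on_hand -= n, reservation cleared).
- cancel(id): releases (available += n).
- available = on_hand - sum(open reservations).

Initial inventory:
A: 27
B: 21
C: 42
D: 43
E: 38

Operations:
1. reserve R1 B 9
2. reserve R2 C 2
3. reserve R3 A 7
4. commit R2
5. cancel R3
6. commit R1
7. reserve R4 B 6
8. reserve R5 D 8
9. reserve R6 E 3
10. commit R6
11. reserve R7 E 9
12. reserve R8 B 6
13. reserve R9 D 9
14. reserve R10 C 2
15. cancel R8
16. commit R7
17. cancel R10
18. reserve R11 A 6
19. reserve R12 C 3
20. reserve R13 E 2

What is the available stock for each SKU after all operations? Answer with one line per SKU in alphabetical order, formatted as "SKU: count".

Answer: A: 21
B: 6
C: 37
D: 26
E: 24

Derivation:
Step 1: reserve R1 B 9 -> on_hand[A=27 B=21 C=42 D=43 E=38] avail[A=27 B=12 C=42 D=43 E=38] open={R1}
Step 2: reserve R2 C 2 -> on_hand[A=27 B=21 C=42 D=43 E=38] avail[A=27 B=12 C=40 D=43 E=38] open={R1,R2}
Step 3: reserve R3 A 7 -> on_hand[A=27 B=21 C=42 D=43 E=38] avail[A=20 B=12 C=40 D=43 E=38] open={R1,R2,R3}
Step 4: commit R2 -> on_hand[A=27 B=21 C=40 D=43 E=38] avail[A=20 B=12 C=40 D=43 E=38] open={R1,R3}
Step 5: cancel R3 -> on_hand[A=27 B=21 C=40 D=43 E=38] avail[A=27 B=12 C=40 D=43 E=38] open={R1}
Step 6: commit R1 -> on_hand[A=27 B=12 C=40 D=43 E=38] avail[A=27 B=12 C=40 D=43 E=38] open={}
Step 7: reserve R4 B 6 -> on_hand[A=27 B=12 C=40 D=43 E=38] avail[A=27 B=6 C=40 D=43 E=38] open={R4}
Step 8: reserve R5 D 8 -> on_hand[A=27 B=12 C=40 D=43 E=38] avail[A=27 B=6 C=40 D=35 E=38] open={R4,R5}
Step 9: reserve R6 E 3 -> on_hand[A=27 B=12 C=40 D=43 E=38] avail[A=27 B=6 C=40 D=35 E=35] open={R4,R5,R6}
Step 10: commit R6 -> on_hand[A=27 B=12 C=40 D=43 E=35] avail[A=27 B=6 C=40 D=35 E=35] open={R4,R5}
Step 11: reserve R7 E 9 -> on_hand[A=27 B=12 C=40 D=43 E=35] avail[A=27 B=6 C=40 D=35 E=26] open={R4,R5,R7}
Step 12: reserve R8 B 6 -> on_hand[A=27 B=12 C=40 D=43 E=35] avail[A=27 B=0 C=40 D=35 E=26] open={R4,R5,R7,R8}
Step 13: reserve R9 D 9 -> on_hand[A=27 B=12 C=40 D=43 E=35] avail[A=27 B=0 C=40 D=26 E=26] open={R4,R5,R7,R8,R9}
Step 14: reserve R10 C 2 -> on_hand[A=27 B=12 C=40 D=43 E=35] avail[A=27 B=0 C=38 D=26 E=26] open={R10,R4,R5,R7,R8,R9}
Step 15: cancel R8 -> on_hand[A=27 B=12 C=40 D=43 E=35] avail[A=27 B=6 C=38 D=26 E=26] open={R10,R4,R5,R7,R9}
Step 16: commit R7 -> on_hand[A=27 B=12 C=40 D=43 E=26] avail[A=27 B=6 C=38 D=26 E=26] open={R10,R4,R5,R9}
Step 17: cancel R10 -> on_hand[A=27 B=12 C=40 D=43 E=26] avail[A=27 B=6 C=40 D=26 E=26] open={R4,R5,R9}
Step 18: reserve R11 A 6 -> on_hand[A=27 B=12 C=40 D=43 E=26] avail[A=21 B=6 C=40 D=26 E=26] open={R11,R4,R5,R9}
Step 19: reserve R12 C 3 -> on_hand[A=27 B=12 C=40 D=43 E=26] avail[A=21 B=6 C=37 D=26 E=26] open={R11,R12,R4,R5,R9}
Step 20: reserve R13 E 2 -> on_hand[A=27 B=12 C=40 D=43 E=26] avail[A=21 B=6 C=37 D=26 E=24] open={R11,R12,R13,R4,R5,R9}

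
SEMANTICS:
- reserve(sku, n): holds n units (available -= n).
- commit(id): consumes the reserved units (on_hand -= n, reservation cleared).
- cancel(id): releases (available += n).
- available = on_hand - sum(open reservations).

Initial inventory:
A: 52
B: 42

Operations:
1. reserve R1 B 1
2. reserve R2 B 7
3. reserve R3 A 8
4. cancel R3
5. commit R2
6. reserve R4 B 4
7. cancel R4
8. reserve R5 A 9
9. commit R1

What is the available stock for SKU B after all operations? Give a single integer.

Answer: 34

Derivation:
Step 1: reserve R1 B 1 -> on_hand[A=52 B=42] avail[A=52 B=41] open={R1}
Step 2: reserve R2 B 7 -> on_hand[A=52 B=42] avail[A=52 B=34] open={R1,R2}
Step 3: reserve R3 A 8 -> on_hand[A=52 B=42] avail[A=44 B=34] open={R1,R2,R3}
Step 4: cancel R3 -> on_hand[A=52 B=42] avail[A=52 B=34] open={R1,R2}
Step 5: commit R2 -> on_hand[A=52 B=35] avail[A=52 B=34] open={R1}
Step 6: reserve R4 B 4 -> on_hand[A=52 B=35] avail[A=52 B=30] open={R1,R4}
Step 7: cancel R4 -> on_hand[A=52 B=35] avail[A=52 B=34] open={R1}
Step 8: reserve R5 A 9 -> on_hand[A=52 B=35] avail[A=43 B=34] open={R1,R5}
Step 9: commit R1 -> on_hand[A=52 B=34] avail[A=43 B=34] open={R5}
Final available[B] = 34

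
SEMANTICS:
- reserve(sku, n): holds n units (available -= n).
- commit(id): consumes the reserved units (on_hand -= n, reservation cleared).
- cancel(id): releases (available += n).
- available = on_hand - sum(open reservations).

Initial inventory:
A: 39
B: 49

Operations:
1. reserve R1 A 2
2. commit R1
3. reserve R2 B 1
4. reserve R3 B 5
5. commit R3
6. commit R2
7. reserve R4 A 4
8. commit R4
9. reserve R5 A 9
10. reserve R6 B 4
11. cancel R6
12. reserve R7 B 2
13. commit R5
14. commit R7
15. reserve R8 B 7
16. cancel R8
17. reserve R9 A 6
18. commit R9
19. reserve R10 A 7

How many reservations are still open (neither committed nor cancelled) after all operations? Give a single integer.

Step 1: reserve R1 A 2 -> on_hand[A=39 B=49] avail[A=37 B=49] open={R1}
Step 2: commit R1 -> on_hand[A=37 B=49] avail[A=37 B=49] open={}
Step 3: reserve R2 B 1 -> on_hand[A=37 B=49] avail[A=37 B=48] open={R2}
Step 4: reserve R3 B 5 -> on_hand[A=37 B=49] avail[A=37 B=43] open={R2,R3}
Step 5: commit R3 -> on_hand[A=37 B=44] avail[A=37 B=43] open={R2}
Step 6: commit R2 -> on_hand[A=37 B=43] avail[A=37 B=43] open={}
Step 7: reserve R4 A 4 -> on_hand[A=37 B=43] avail[A=33 B=43] open={R4}
Step 8: commit R4 -> on_hand[A=33 B=43] avail[A=33 B=43] open={}
Step 9: reserve R5 A 9 -> on_hand[A=33 B=43] avail[A=24 B=43] open={R5}
Step 10: reserve R6 B 4 -> on_hand[A=33 B=43] avail[A=24 B=39] open={R5,R6}
Step 11: cancel R6 -> on_hand[A=33 B=43] avail[A=24 B=43] open={R5}
Step 12: reserve R7 B 2 -> on_hand[A=33 B=43] avail[A=24 B=41] open={R5,R7}
Step 13: commit R5 -> on_hand[A=24 B=43] avail[A=24 B=41] open={R7}
Step 14: commit R7 -> on_hand[A=24 B=41] avail[A=24 B=41] open={}
Step 15: reserve R8 B 7 -> on_hand[A=24 B=41] avail[A=24 B=34] open={R8}
Step 16: cancel R8 -> on_hand[A=24 B=41] avail[A=24 B=41] open={}
Step 17: reserve R9 A 6 -> on_hand[A=24 B=41] avail[A=18 B=41] open={R9}
Step 18: commit R9 -> on_hand[A=18 B=41] avail[A=18 B=41] open={}
Step 19: reserve R10 A 7 -> on_hand[A=18 B=41] avail[A=11 B=41] open={R10}
Open reservations: ['R10'] -> 1

Answer: 1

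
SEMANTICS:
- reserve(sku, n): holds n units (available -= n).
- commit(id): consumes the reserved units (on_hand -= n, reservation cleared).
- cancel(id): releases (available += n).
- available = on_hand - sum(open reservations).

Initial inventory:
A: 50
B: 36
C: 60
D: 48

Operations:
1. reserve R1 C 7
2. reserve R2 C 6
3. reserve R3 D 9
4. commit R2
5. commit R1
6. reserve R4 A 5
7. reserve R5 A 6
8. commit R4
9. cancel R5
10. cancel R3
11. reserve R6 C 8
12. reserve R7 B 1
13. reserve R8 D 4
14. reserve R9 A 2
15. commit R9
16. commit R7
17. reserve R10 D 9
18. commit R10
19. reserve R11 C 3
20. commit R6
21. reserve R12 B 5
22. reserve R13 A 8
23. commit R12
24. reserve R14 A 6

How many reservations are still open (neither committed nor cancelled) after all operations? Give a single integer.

Step 1: reserve R1 C 7 -> on_hand[A=50 B=36 C=60 D=48] avail[A=50 B=36 C=53 D=48] open={R1}
Step 2: reserve R2 C 6 -> on_hand[A=50 B=36 C=60 D=48] avail[A=50 B=36 C=47 D=48] open={R1,R2}
Step 3: reserve R3 D 9 -> on_hand[A=50 B=36 C=60 D=48] avail[A=50 B=36 C=47 D=39] open={R1,R2,R3}
Step 4: commit R2 -> on_hand[A=50 B=36 C=54 D=48] avail[A=50 B=36 C=47 D=39] open={R1,R3}
Step 5: commit R1 -> on_hand[A=50 B=36 C=47 D=48] avail[A=50 B=36 C=47 D=39] open={R3}
Step 6: reserve R4 A 5 -> on_hand[A=50 B=36 C=47 D=48] avail[A=45 B=36 C=47 D=39] open={R3,R4}
Step 7: reserve R5 A 6 -> on_hand[A=50 B=36 C=47 D=48] avail[A=39 B=36 C=47 D=39] open={R3,R4,R5}
Step 8: commit R4 -> on_hand[A=45 B=36 C=47 D=48] avail[A=39 B=36 C=47 D=39] open={R3,R5}
Step 9: cancel R5 -> on_hand[A=45 B=36 C=47 D=48] avail[A=45 B=36 C=47 D=39] open={R3}
Step 10: cancel R3 -> on_hand[A=45 B=36 C=47 D=48] avail[A=45 B=36 C=47 D=48] open={}
Step 11: reserve R6 C 8 -> on_hand[A=45 B=36 C=47 D=48] avail[A=45 B=36 C=39 D=48] open={R6}
Step 12: reserve R7 B 1 -> on_hand[A=45 B=36 C=47 D=48] avail[A=45 B=35 C=39 D=48] open={R6,R7}
Step 13: reserve R8 D 4 -> on_hand[A=45 B=36 C=47 D=48] avail[A=45 B=35 C=39 D=44] open={R6,R7,R8}
Step 14: reserve R9 A 2 -> on_hand[A=45 B=36 C=47 D=48] avail[A=43 B=35 C=39 D=44] open={R6,R7,R8,R9}
Step 15: commit R9 -> on_hand[A=43 B=36 C=47 D=48] avail[A=43 B=35 C=39 D=44] open={R6,R7,R8}
Step 16: commit R7 -> on_hand[A=43 B=35 C=47 D=48] avail[A=43 B=35 C=39 D=44] open={R6,R8}
Step 17: reserve R10 D 9 -> on_hand[A=43 B=35 C=47 D=48] avail[A=43 B=35 C=39 D=35] open={R10,R6,R8}
Step 18: commit R10 -> on_hand[A=43 B=35 C=47 D=39] avail[A=43 B=35 C=39 D=35] open={R6,R8}
Step 19: reserve R11 C 3 -> on_hand[A=43 B=35 C=47 D=39] avail[A=43 B=35 C=36 D=35] open={R11,R6,R8}
Step 20: commit R6 -> on_hand[A=43 B=35 C=39 D=39] avail[A=43 B=35 C=36 D=35] open={R11,R8}
Step 21: reserve R12 B 5 -> on_hand[A=43 B=35 C=39 D=39] avail[A=43 B=30 C=36 D=35] open={R11,R12,R8}
Step 22: reserve R13 A 8 -> on_hand[A=43 B=35 C=39 D=39] avail[A=35 B=30 C=36 D=35] open={R11,R12,R13,R8}
Step 23: commit R12 -> on_hand[A=43 B=30 C=39 D=39] avail[A=35 B=30 C=36 D=35] open={R11,R13,R8}
Step 24: reserve R14 A 6 -> on_hand[A=43 B=30 C=39 D=39] avail[A=29 B=30 C=36 D=35] open={R11,R13,R14,R8}
Open reservations: ['R11', 'R13', 'R14', 'R8'] -> 4

Answer: 4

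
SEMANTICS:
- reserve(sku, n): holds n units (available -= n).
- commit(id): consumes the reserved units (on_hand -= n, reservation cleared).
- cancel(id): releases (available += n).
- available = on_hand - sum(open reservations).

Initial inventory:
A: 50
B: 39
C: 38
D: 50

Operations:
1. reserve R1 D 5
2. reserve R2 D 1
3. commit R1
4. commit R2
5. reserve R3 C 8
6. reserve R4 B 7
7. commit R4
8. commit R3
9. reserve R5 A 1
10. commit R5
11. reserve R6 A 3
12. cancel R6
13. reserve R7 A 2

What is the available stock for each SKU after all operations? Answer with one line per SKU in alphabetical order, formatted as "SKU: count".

Answer: A: 47
B: 32
C: 30
D: 44

Derivation:
Step 1: reserve R1 D 5 -> on_hand[A=50 B=39 C=38 D=50] avail[A=50 B=39 C=38 D=45] open={R1}
Step 2: reserve R2 D 1 -> on_hand[A=50 B=39 C=38 D=50] avail[A=50 B=39 C=38 D=44] open={R1,R2}
Step 3: commit R1 -> on_hand[A=50 B=39 C=38 D=45] avail[A=50 B=39 C=38 D=44] open={R2}
Step 4: commit R2 -> on_hand[A=50 B=39 C=38 D=44] avail[A=50 B=39 C=38 D=44] open={}
Step 5: reserve R3 C 8 -> on_hand[A=50 B=39 C=38 D=44] avail[A=50 B=39 C=30 D=44] open={R3}
Step 6: reserve R4 B 7 -> on_hand[A=50 B=39 C=38 D=44] avail[A=50 B=32 C=30 D=44] open={R3,R4}
Step 7: commit R4 -> on_hand[A=50 B=32 C=38 D=44] avail[A=50 B=32 C=30 D=44] open={R3}
Step 8: commit R3 -> on_hand[A=50 B=32 C=30 D=44] avail[A=50 B=32 C=30 D=44] open={}
Step 9: reserve R5 A 1 -> on_hand[A=50 B=32 C=30 D=44] avail[A=49 B=32 C=30 D=44] open={R5}
Step 10: commit R5 -> on_hand[A=49 B=32 C=30 D=44] avail[A=49 B=32 C=30 D=44] open={}
Step 11: reserve R6 A 3 -> on_hand[A=49 B=32 C=30 D=44] avail[A=46 B=32 C=30 D=44] open={R6}
Step 12: cancel R6 -> on_hand[A=49 B=32 C=30 D=44] avail[A=49 B=32 C=30 D=44] open={}
Step 13: reserve R7 A 2 -> on_hand[A=49 B=32 C=30 D=44] avail[A=47 B=32 C=30 D=44] open={R7}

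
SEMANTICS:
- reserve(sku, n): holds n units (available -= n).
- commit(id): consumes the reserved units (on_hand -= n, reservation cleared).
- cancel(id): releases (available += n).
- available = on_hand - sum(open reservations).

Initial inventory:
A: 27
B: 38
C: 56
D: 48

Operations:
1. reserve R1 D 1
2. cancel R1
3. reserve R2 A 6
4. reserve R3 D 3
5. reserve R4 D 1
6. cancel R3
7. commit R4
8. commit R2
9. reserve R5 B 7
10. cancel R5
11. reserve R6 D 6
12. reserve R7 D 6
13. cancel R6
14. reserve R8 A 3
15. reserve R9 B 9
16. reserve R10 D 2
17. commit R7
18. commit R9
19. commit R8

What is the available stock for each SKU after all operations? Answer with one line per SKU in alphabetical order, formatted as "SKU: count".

Step 1: reserve R1 D 1 -> on_hand[A=27 B=38 C=56 D=48] avail[A=27 B=38 C=56 D=47] open={R1}
Step 2: cancel R1 -> on_hand[A=27 B=38 C=56 D=48] avail[A=27 B=38 C=56 D=48] open={}
Step 3: reserve R2 A 6 -> on_hand[A=27 B=38 C=56 D=48] avail[A=21 B=38 C=56 D=48] open={R2}
Step 4: reserve R3 D 3 -> on_hand[A=27 B=38 C=56 D=48] avail[A=21 B=38 C=56 D=45] open={R2,R3}
Step 5: reserve R4 D 1 -> on_hand[A=27 B=38 C=56 D=48] avail[A=21 B=38 C=56 D=44] open={R2,R3,R4}
Step 6: cancel R3 -> on_hand[A=27 B=38 C=56 D=48] avail[A=21 B=38 C=56 D=47] open={R2,R4}
Step 7: commit R4 -> on_hand[A=27 B=38 C=56 D=47] avail[A=21 B=38 C=56 D=47] open={R2}
Step 8: commit R2 -> on_hand[A=21 B=38 C=56 D=47] avail[A=21 B=38 C=56 D=47] open={}
Step 9: reserve R5 B 7 -> on_hand[A=21 B=38 C=56 D=47] avail[A=21 B=31 C=56 D=47] open={R5}
Step 10: cancel R5 -> on_hand[A=21 B=38 C=56 D=47] avail[A=21 B=38 C=56 D=47] open={}
Step 11: reserve R6 D 6 -> on_hand[A=21 B=38 C=56 D=47] avail[A=21 B=38 C=56 D=41] open={R6}
Step 12: reserve R7 D 6 -> on_hand[A=21 B=38 C=56 D=47] avail[A=21 B=38 C=56 D=35] open={R6,R7}
Step 13: cancel R6 -> on_hand[A=21 B=38 C=56 D=47] avail[A=21 B=38 C=56 D=41] open={R7}
Step 14: reserve R8 A 3 -> on_hand[A=21 B=38 C=56 D=47] avail[A=18 B=38 C=56 D=41] open={R7,R8}
Step 15: reserve R9 B 9 -> on_hand[A=21 B=38 C=56 D=47] avail[A=18 B=29 C=56 D=41] open={R7,R8,R9}
Step 16: reserve R10 D 2 -> on_hand[A=21 B=38 C=56 D=47] avail[A=18 B=29 C=56 D=39] open={R10,R7,R8,R9}
Step 17: commit R7 -> on_hand[A=21 B=38 C=56 D=41] avail[A=18 B=29 C=56 D=39] open={R10,R8,R9}
Step 18: commit R9 -> on_hand[A=21 B=29 C=56 D=41] avail[A=18 B=29 C=56 D=39] open={R10,R8}
Step 19: commit R8 -> on_hand[A=18 B=29 C=56 D=41] avail[A=18 B=29 C=56 D=39] open={R10}

Answer: A: 18
B: 29
C: 56
D: 39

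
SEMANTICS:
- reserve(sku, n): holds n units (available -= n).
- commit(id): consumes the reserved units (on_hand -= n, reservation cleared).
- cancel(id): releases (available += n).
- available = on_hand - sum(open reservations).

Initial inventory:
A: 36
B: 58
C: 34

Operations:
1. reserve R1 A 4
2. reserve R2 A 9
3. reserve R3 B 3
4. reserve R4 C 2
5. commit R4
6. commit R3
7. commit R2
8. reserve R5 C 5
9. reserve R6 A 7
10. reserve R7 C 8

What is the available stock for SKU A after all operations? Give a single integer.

Step 1: reserve R1 A 4 -> on_hand[A=36 B=58 C=34] avail[A=32 B=58 C=34] open={R1}
Step 2: reserve R2 A 9 -> on_hand[A=36 B=58 C=34] avail[A=23 B=58 C=34] open={R1,R2}
Step 3: reserve R3 B 3 -> on_hand[A=36 B=58 C=34] avail[A=23 B=55 C=34] open={R1,R2,R3}
Step 4: reserve R4 C 2 -> on_hand[A=36 B=58 C=34] avail[A=23 B=55 C=32] open={R1,R2,R3,R4}
Step 5: commit R4 -> on_hand[A=36 B=58 C=32] avail[A=23 B=55 C=32] open={R1,R2,R3}
Step 6: commit R3 -> on_hand[A=36 B=55 C=32] avail[A=23 B=55 C=32] open={R1,R2}
Step 7: commit R2 -> on_hand[A=27 B=55 C=32] avail[A=23 B=55 C=32] open={R1}
Step 8: reserve R5 C 5 -> on_hand[A=27 B=55 C=32] avail[A=23 B=55 C=27] open={R1,R5}
Step 9: reserve R6 A 7 -> on_hand[A=27 B=55 C=32] avail[A=16 B=55 C=27] open={R1,R5,R6}
Step 10: reserve R7 C 8 -> on_hand[A=27 B=55 C=32] avail[A=16 B=55 C=19] open={R1,R5,R6,R7}
Final available[A] = 16

Answer: 16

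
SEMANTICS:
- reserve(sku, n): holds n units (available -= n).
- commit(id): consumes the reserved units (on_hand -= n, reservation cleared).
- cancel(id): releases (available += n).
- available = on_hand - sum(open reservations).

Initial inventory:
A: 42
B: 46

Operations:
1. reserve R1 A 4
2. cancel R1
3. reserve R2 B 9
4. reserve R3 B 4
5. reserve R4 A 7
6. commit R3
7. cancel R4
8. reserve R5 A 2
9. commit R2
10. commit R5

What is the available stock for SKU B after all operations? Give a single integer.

Answer: 33

Derivation:
Step 1: reserve R1 A 4 -> on_hand[A=42 B=46] avail[A=38 B=46] open={R1}
Step 2: cancel R1 -> on_hand[A=42 B=46] avail[A=42 B=46] open={}
Step 3: reserve R2 B 9 -> on_hand[A=42 B=46] avail[A=42 B=37] open={R2}
Step 4: reserve R3 B 4 -> on_hand[A=42 B=46] avail[A=42 B=33] open={R2,R3}
Step 5: reserve R4 A 7 -> on_hand[A=42 B=46] avail[A=35 B=33] open={R2,R3,R4}
Step 6: commit R3 -> on_hand[A=42 B=42] avail[A=35 B=33] open={R2,R4}
Step 7: cancel R4 -> on_hand[A=42 B=42] avail[A=42 B=33] open={R2}
Step 8: reserve R5 A 2 -> on_hand[A=42 B=42] avail[A=40 B=33] open={R2,R5}
Step 9: commit R2 -> on_hand[A=42 B=33] avail[A=40 B=33] open={R5}
Step 10: commit R5 -> on_hand[A=40 B=33] avail[A=40 B=33] open={}
Final available[B] = 33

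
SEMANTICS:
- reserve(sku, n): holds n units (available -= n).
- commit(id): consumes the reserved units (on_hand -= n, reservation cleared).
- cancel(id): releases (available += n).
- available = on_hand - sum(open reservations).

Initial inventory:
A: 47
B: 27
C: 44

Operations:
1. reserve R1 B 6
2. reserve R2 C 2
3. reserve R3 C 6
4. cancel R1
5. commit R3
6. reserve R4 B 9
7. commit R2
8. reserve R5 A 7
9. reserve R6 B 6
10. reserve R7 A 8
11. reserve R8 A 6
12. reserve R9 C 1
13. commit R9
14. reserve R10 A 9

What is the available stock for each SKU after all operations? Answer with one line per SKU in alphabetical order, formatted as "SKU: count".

Step 1: reserve R1 B 6 -> on_hand[A=47 B=27 C=44] avail[A=47 B=21 C=44] open={R1}
Step 2: reserve R2 C 2 -> on_hand[A=47 B=27 C=44] avail[A=47 B=21 C=42] open={R1,R2}
Step 3: reserve R3 C 6 -> on_hand[A=47 B=27 C=44] avail[A=47 B=21 C=36] open={R1,R2,R3}
Step 4: cancel R1 -> on_hand[A=47 B=27 C=44] avail[A=47 B=27 C=36] open={R2,R3}
Step 5: commit R3 -> on_hand[A=47 B=27 C=38] avail[A=47 B=27 C=36] open={R2}
Step 6: reserve R4 B 9 -> on_hand[A=47 B=27 C=38] avail[A=47 B=18 C=36] open={R2,R4}
Step 7: commit R2 -> on_hand[A=47 B=27 C=36] avail[A=47 B=18 C=36] open={R4}
Step 8: reserve R5 A 7 -> on_hand[A=47 B=27 C=36] avail[A=40 B=18 C=36] open={R4,R5}
Step 9: reserve R6 B 6 -> on_hand[A=47 B=27 C=36] avail[A=40 B=12 C=36] open={R4,R5,R6}
Step 10: reserve R7 A 8 -> on_hand[A=47 B=27 C=36] avail[A=32 B=12 C=36] open={R4,R5,R6,R7}
Step 11: reserve R8 A 6 -> on_hand[A=47 B=27 C=36] avail[A=26 B=12 C=36] open={R4,R5,R6,R7,R8}
Step 12: reserve R9 C 1 -> on_hand[A=47 B=27 C=36] avail[A=26 B=12 C=35] open={R4,R5,R6,R7,R8,R9}
Step 13: commit R9 -> on_hand[A=47 B=27 C=35] avail[A=26 B=12 C=35] open={R4,R5,R6,R7,R8}
Step 14: reserve R10 A 9 -> on_hand[A=47 B=27 C=35] avail[A=17 B=12 C=35] open={R10,R4,R5,R6,R7,R8}

Answer: A: 17
B: 12
C: 35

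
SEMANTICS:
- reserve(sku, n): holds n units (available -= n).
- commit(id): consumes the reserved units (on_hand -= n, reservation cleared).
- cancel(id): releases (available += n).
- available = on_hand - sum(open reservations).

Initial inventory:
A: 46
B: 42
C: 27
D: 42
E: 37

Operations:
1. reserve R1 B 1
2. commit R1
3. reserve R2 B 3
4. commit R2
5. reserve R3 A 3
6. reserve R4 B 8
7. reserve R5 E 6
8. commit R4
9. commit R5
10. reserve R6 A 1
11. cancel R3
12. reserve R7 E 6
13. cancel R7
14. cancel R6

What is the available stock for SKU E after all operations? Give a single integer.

Answer: 31

Derivation:
Step 1: reserve R1 B 1 -> on_hand[A=46 B=42 C=27 D=42 E=37] avail[A=46 B=41 C=27 D=42 E=37] open={R1}
Step 2: commit R1 -> on_hand[A=46 B=41 C=27 D=42 E=37] avail[A=46 B=41 C=27 D=42 E=37] open={}
Step 3: reserve R2 B 3 -> on_hand[A=46 B=41 C=27 D=42 E=37] avail[A=46 B=38 C=27 D=42 E=37] open={R2}
Step 4: commit R2 -> on_hand[A=46 B=38 C=27 D=42 E=37] avail[A=46 B=38 C=27 D=42 E=37] open={}
Step 5: reserve R3 A 3 -> on_hand[A=46 B=38 C=27 D=42 E=37] avail[A=43 B=38 C=27 D=42 E=37] open={R3}
Step 6: reserve R4 B 8 -> on_hand[A=46 B=38 C=27 D=42 E=37] avail[A=43 B=30 C=27 D=42 E=37] open={R3,R4}
Step 7: reserve R5 E 6 -> on_hand[A=46 B=38 C=27 D=42 E=37] avail[A=43 B=30 C=27 D=42 E=31] open={R3,R4,R5}
Step 8: commit R4 -> on_hand[A=46 B=30 C=27 D=42 E=37] avail[A=43 B=30 C=27 D=42 E=31] open={R3,R5}
Step 9: commit R5 -> on_hand[A=46 B=30 C=27 D=42 E=31] avail[A=43 B=30 C=27 D=42 E=31] open={R3}
Step 10: reserve R6 A 1 -> on_hand[A=46 B=30 C=27 D=42 E=31] avail[A=42 B=30 C=27 D=42 E=31] open={R3,R6}
Step 11: cancel R3 -> on_hand[A=46 B=30 C=27 D=42 E=31] avail[A=45 B=30 C=27 D=42 E=31] open={R6}
Step 12: reserve R7 E 6 -> on_hand[A=46 B=30 C=27 D=42 E=31] avail[A=45 B=30 C=27 D=42 E=25] open={R6,R7}
Step 13: cancel R7 -> on_hand[A=46 B=30 C=27 D=42 E=31] avail[A=45 B=30 C=27 D=42 E=31] open={R6}
Step 14: cancel R6 -> on_hand[A=46 B=30 C=27 D=42 E=31] avail[A=46 B=30 C=27 D=42 E=31] open={}
Final available[E] = 31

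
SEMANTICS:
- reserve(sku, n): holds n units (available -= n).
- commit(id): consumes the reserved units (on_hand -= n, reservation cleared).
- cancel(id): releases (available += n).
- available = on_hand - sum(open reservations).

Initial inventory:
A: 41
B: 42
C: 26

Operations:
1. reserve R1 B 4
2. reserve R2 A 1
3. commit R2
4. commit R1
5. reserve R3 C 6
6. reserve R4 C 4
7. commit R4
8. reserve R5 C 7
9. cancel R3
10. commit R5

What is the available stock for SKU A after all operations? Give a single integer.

Answer: 40

Derivation:
Step 1: reserve R1 B 4 -> on_hand[A=41 B=42 C=26] avail[A=41 B=38 C=26] open={R1}
Step 2: reserve R2 A 1 -> on_hand[A=41 B=42 C=26] avail[A=40 B=38 C=26] open={R1,R2}
Step 3: commit R2 -> on_hand[A=40 B=42 C=26] avail[A=40 B=38 C=26] open={R1}
Step 4: commit R1 -> on_hand[A=40 B=38 C=26] avail[A=40 B=38 C=26] open={}
Step 5: reserve R3 C 6 -> on_hand[A=40 B=38 C=26] avail[A=40 B=38 C=20] open={R3}
Step 6: reserve R4 C 4 -> on_hand[A=40 B=38 C=26] avail[A=40 B=38 C=16] open={R3,R4}
Step 7: commit R4 -> on_hand[A=40 B=38 C=22] avail[A=40 B=38 C=16] open={R3}
Step 8: reserve R5 C 7 -> on_hand[A=40 B=38 C=22] avail[A=40 B=38 C=9] open={R3,R5}
Step 9: cancel R3 -> on_hand[A=40 B=38 C=22] avail[A=40 B=38 C=15] open={R5}
Step 10: commit R5 -> on_hand[A=40 B=38 C=15] avail[A=40 B=38 C=15] open={}
Final available[A] = 40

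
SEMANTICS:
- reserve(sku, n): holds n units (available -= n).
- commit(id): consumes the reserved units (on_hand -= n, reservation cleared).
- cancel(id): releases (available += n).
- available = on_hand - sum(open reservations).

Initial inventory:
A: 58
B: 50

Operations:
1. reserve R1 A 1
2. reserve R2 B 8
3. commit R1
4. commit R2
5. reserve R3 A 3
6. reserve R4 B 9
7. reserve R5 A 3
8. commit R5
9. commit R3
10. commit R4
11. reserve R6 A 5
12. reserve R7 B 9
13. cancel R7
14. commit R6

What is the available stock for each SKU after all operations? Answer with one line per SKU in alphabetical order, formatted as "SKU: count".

Answer: A: 46
B: 33

Derivation:
Step 1: reserve R1 A 1 -> on_hand[A=58 B=50] avail[A=57 B=50] open={R1}
Step 2: reserve R2 B 8 -> on_hand[A=58 B=50] avail[A=57 B=42] open={R1,R2}
Step 3: commit R1 -> on_hand[A=57 B=50] avail[A=57 B=42] open={R2}
Step 4: commit R2 -> on_hand[A=57 B=42] avail[A=57 B=42] open={}
Step 5: reserve R3 A 3 -> on_hand[A=57 B=42] avail[A=54 B=42] open={R3}
Step 6: reserve R4 B 9 -> on_hand[A=57 B=42] avail[A=54 B=33] open={R3,R4}
Step 7: reserve R5 A 3 -> on_hand[A=57 B=42] avail[A=51 B=33] open={R3,R4,R5}
Step 8: commit R5 -> on_hand[A=54 B=42] avail[A=51 B=33] open={R3,R4}
Step 9: commit R3 -> on_hand[A=51 B=42] avail[A=51 B=33] open={R4}
Step 10: commit R4 -> on_hand[A=51 B=33] avail[A=51 B=33] open={}
Step 11: reserve R6 A 5 -> on_hand[A=51 B=33] avail[A=46 B=33] open={R6}
Step 12: reserve R7 B 9 -> on_hand[A=51 B=33] avail[A=46 B=24] open={R6,R7}
Step 13: cancel R7 -> on_hand[A=51 B=33] avail[A=46 B=33] open={R6}
Step 14: commit R6 -> on_hand[A=46 B=33] avail[A=46 B=33] open={}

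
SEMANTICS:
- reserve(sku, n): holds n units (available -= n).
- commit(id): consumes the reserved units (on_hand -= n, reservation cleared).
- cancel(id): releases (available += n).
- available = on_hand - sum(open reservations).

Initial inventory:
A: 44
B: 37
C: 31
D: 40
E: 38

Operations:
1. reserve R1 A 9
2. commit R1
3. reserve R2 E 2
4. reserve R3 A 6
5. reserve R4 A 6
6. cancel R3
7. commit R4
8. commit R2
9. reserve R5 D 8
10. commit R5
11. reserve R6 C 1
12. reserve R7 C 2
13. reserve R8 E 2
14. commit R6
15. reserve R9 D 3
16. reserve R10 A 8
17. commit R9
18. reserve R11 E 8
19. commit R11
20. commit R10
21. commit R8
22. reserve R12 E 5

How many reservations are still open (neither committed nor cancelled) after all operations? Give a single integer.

Step 1: reserve R1 A 9 -> on_hand[A=44 B=37 C=31 D=40 E=38] avail[A=35 B=37 C=31 D=40 E=38] open={R1}
Step 2: commit R1 -> on_hand[A=35 B=37 C=31 D=40 E=38] avail[A=35 B=37 C=31 D=40 E=38] open={}
Step 3: reserve R2 E 2 -> on_hand[A=35 B=37 C=31 D=40 E=38] avail[A=35 B=37 C=31 D=40 E=36] open={R2}
Step 4: reserve R3 A 6 -> on_hand[A=35 B=37 C=31 D=40 E=38] avail[A=29 B=37 C=31 D=40 E=36] open={R2,R3}
Step 5: reserve R4 A 6 -> on_hand[A=35 B=37 C=31 D=40 E=38] avail[A=23 B=37 C=31 D=40 E=36] open={R2,R3,R4}
Step 6: cancel R3 -> on_hand[A=35 B=37 C=31 D=40 E=38] avail[A=29 B=37 C=31 D=40 E=36] open={R2,R4}
Step 7: commit R4 -> on_hand[A=29 B=37 C=31 D=40 E=38] avail[A=29 B=37 C=31 D=40 E=36] open={R2}
Step 8: commit R2 -> on_hand[A=29 B=37 C=31 D=40 E=36] avail[A=29 B=37 C=31 D=40 E=36] open={}
Step 9: reserve R5 D 8 -> on_hand[A=29 B=37 C=31 D=40 E=36] avail[A=29 B=37 C=31 D=32 E=36] open={R5}
Step 10: commit R5 -> on_hand[A=29 B=37 C=31 D=32 E=36] avail[A=29 B=37 C=31 D=32 E=36] open={}
Step 11: reserve R6 C 1 -> on_hand[A=29 B=37 C=31 D=32 E=36] avail[A=29 B=37 C=30 D=32 E=36] open={R6}
Step 12: reserve R7 C 2 -> on_hand[A=29 B=37 C=31 D=32 E=36] avail[A=29 B=37 C=28 D=32 E=36] open={R6,R7}
Step 13: reserve R8 E 2 -> on_hand[A=29 B=37 C=31 D=32 E=36] avail[A=29 B=37 C=28 D=32 E=34] open={R6,R7,R8}
Step 14: commit R6 -> on_hand[A=29 B=37 C=30 D=32 E=36] avail[A=29 B=37 C=28 D=32 E=34] open={R7,R8}
Step 15: reserve R9 D 3 -> on_hand[A=29 B=37 C=30 D=32 E=36] avail[A=29 B=37 C=28 D=29 E=34] open={R7,R8,R9}
Step 16: reserve R10 A 8 -> on_hand[A=29 B=37 C=30 D=32 E=36] avail[A=21 B=37 C=28 D=29 E=34] open={R10,R7,R8,R9}
Step 17: commit R9 -> on_hand[A=29 B=37 C=30 D=29 E=36] avail[A=21 B=37 C=28 D=29 E=34] open={R10,R7,R8}
Step 18: reserve R11 E 8 -> on_hand[A=29 B=37 C=30 D=29 E=36] avail[A=21 B=37 C=28 D=29 E=26] open={R10,R11,R7,R8}
Step 19: commit R11 -> on_hand[A=29 B=37 C=30 D=29 E=28] avail[A=21 B=37 C=28 D=29 E=26] open={R10,R7,R8}
Step 20: commit R10 -> on_hand[A=21 B=37 C=30 D=29 E=28] avail[A=21 B=37 C=28 D=29 E=26] open={R7,R8}
Step 21: commit R8 -> on_hand[A=21 B=37 C=30 D=29 E=26] avail[A=21 B=37 C=28 D=29 E=26] open={R7}
Step 22: reserve R12 E 5 -> on_hand[A=21 B=37 C=30 D=29 E=26] avail[A=21 B=37 C=28 D=29 E=21] open={R12,R7}
Open reservations: ['R12', 'R7'] -> 2

Answer: 2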